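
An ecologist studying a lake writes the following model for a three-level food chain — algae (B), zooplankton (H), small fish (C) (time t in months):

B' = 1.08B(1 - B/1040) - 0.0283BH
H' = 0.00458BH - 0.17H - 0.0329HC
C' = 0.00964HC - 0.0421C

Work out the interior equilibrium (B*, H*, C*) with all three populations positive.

B* ≈ 921, H* ≈ 4.37, C* ≈ 123

From dC/dt = 0: 0.00964H* = 0.0421, so H* = 4.37.
From dB/dt = 0: 1.08(1 - B*/1040) = 0.0283·4.37, giving B* = 1040·(1 - 0.114) = 921.
From dH/dt = 0: 0.00458·921 - 0.17 = 0.0329C*, so C* = 4.05/0.0329 = 123.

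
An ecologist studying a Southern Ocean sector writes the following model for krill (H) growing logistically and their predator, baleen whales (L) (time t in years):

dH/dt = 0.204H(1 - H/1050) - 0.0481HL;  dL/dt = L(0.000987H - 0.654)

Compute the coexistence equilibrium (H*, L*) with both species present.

H* ≈ 663, L* ≈ 1.56

From dL/dt = 0 with L > 0: 0.000987H* = 0.654, so H* = 663.
Substitute into dH/dt = 0: 0.204(1 - 663/1050) = 0.0481L*.
The bracket is 0.369, giving L* = 0.0753/0.0481 = 1.56.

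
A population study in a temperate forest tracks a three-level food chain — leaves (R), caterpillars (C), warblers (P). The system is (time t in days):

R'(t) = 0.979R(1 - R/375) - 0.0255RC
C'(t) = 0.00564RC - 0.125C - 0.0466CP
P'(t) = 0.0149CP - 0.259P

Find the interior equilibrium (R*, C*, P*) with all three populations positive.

R* ≈ 205, C* ≈ 17.4, P* ≈ 22.2

From dP/dt = 0: 0.0149C* = 0.259, so C* = 17.4.
From dR/dt = 0: 0.979(1 - R*/375) = 0.0255·17.4, giving R* = 375·(1 - 0.453) = 205.
From dC/dt = 0: 0.00564·205 - 0.125 = 0.0466P*, so P* = 1.03/0.0466 = 22.2.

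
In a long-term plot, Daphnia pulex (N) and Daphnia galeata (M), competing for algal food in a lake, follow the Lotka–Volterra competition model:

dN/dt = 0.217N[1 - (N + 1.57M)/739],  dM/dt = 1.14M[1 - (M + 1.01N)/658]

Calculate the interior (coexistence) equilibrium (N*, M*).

Setting both brackets to zero gives the nullclines N + 1.57M = 739 and 1.01N + M = 658.
Substituting M = 658 - 1.01N into the first: N(1 - 1.57·1.01) = 739 - 1.57·658.
So N* = -294/-0.586 = 502, and then M* = 658 - 1.01·502 = 151.

N* ≈ 502, M* ≈ 151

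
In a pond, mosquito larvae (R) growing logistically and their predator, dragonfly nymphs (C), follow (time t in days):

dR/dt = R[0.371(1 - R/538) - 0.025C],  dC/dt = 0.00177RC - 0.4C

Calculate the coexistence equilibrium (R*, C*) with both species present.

From dC/dt = 0 with C > 0: 0.00177R* = 0.4, so R* = 226.
Substitute into dR/dt = 0: 0.371(1 - 226/538) = 0.025C*.
The bracket is 0.58, giving C* = 0.215/0.025 = 8.61.

R* ≈ 226, C* ≈ 8.61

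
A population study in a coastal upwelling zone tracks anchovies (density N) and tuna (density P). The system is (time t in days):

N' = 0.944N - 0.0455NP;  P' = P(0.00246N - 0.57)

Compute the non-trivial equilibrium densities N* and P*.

Set dP/dt = 0 with P > 0: 0.00246N - 0.57 = 0, so N* = 0.57/0.00246 = 232.
Set dN/dt = 0 with N > 0: 0.944 - 0.0455P = 0, so P* = 0.944/0.0455 = 20.7.

N* ≈ 232, P* ≈ 20.7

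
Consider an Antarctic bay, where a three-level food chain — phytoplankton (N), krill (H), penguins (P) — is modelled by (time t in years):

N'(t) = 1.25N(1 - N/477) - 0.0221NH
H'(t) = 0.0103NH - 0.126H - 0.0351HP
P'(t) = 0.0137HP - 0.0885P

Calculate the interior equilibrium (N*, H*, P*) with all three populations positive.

N* ≈ 423, H* ≈ 6.46, P* ≈ 120

From dP/dt = 0: 0.0137H* = 0.0885, so H* = 6.46.
From dN/dt = 0: 1.25(1 - N*/477) = 0.0221·6.46, giving N* = 477·(1 - 0.114) = 423.
From dH/dt = 0: 0.0103·423 - 0.126 = 0.0351P*, so P* = 4.23/0.0351 = 120.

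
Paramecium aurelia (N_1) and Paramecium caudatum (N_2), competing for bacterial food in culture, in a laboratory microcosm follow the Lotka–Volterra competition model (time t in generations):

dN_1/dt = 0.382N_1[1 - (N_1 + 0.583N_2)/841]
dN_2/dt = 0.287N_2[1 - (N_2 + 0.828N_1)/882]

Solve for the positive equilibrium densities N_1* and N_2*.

N_1* ≈ 632, N_2* ≈ 359

Setting both brackets to zero gives the nullclines N_1 + 0.583N_2 = 841 and 0.828N_1 + N_2 = 882.
Substituting N_2 = 882 - 0.828N_1 into the first: N_1(1 - 0.583·0.828) = 841 - 0.583·882.
So N_1* = 327/0.517 = 632, and then N_2* = 882 - 0.828·632 = 359.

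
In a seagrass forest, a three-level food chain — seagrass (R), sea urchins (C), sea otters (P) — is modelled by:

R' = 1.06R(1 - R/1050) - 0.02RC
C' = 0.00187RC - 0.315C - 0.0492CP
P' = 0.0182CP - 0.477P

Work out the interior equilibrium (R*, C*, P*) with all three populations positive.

R* ≈ 531, C* ≈ 26.2, P* ≈ 13.8

From dP/dt = 0: 0.0182C* = 0.477, so C* = 26.2.
From dR/dt = 0: 1.06(1 - R*/1050) = 0.02·26.2, giving R* = 1050·(1 - 0.495) = 531.
From dC/dt = 0: 0.00187·531 - 0.315 = 0.0492P*, so P* = 0.678/0.0492 = 13.8.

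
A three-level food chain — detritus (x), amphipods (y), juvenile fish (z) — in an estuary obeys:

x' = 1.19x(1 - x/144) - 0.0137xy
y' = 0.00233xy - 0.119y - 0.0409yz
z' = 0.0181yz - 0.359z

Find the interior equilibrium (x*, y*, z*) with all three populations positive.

x* ≈ 111, y* ≈ 19.8, z* ≈ 3.42

From dz/dt = 0: 0.0181y* = 0.359, so y* = 19.8.
From dx/dt = 0: 1.19(1 - x*/144) = 0.0137·19.8, giving x* = 144·(1 - 0.228) = 111.
From dy/dt = 0: 0.00233·111 - 0.119 = 0.0409z*, so z* = 0.14/0.0409 = 3.42.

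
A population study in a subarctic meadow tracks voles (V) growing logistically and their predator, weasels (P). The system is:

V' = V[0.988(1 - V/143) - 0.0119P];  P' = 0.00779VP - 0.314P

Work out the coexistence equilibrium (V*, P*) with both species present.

From dP/dt = 0 with P > 0: 0.00779V* = 0.314, so V* = 40.3.
Substitute into dV/dt = 0: 0.988(1 - 40.3/143) = 0.0119P*.
The bracket is 0.718, giving P* = 0.71/0.0119 = 59.6.

V* ≈ 40.3, P* ≈ 59.6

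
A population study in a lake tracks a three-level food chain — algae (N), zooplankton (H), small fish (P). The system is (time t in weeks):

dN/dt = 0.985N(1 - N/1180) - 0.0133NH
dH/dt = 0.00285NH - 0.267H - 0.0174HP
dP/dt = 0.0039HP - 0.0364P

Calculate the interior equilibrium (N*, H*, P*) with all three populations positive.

N* ≈ 1030, H* ≈ 9.33, P* ≈ 154

From dP/dt = 0: 0.0039H* = 0.0364, so H* = 9.33.
From dN/dt = 0: 0.985(1 - N*/1180) = 0.0133·9.33, giving N* = 1180·(1 - 0.126) = 1030.
From dH/dt = 0: 0.00285·1030 - 0.267 = 0.0174P*, so P* = 2.67/0.0174 = 154.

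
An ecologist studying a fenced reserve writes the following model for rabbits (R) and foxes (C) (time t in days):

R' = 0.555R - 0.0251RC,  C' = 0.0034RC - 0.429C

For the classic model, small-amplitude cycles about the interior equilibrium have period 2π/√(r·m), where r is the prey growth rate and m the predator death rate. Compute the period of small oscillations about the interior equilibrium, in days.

Here r = 0.555 and m = 0.429, so r·m = 0.238.
ω = √0.238 = 0.488 per day, hence T = 2π/ω ≈ 12.9 days.

T ≈ 12.9 days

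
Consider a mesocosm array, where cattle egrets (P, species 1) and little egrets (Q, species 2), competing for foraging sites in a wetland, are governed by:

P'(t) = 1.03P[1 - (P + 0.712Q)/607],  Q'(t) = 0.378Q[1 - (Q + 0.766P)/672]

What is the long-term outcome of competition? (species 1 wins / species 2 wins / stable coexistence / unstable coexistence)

stable coexistence

Compare the nullcline intercepts: K1/α12 = 607/0.712 = 853 > K2 = 672; K2/α21 = 672/0.766 = 877 > K1 = 607.
Since both inequalities hold, each species can invade when rare, so the interior equilibrium is stable.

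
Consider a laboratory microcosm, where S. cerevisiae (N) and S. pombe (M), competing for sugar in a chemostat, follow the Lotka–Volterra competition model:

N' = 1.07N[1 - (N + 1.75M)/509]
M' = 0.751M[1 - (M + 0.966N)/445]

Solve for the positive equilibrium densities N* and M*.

N* ≈ 391, M* ≈ 67.6

Setting both brackets to zero gives the nullclines N + 1.75M = 509 and 0.966N + M = 445.
Substituting M = 445 - 0.966N into the first: N(1 - 1.75·0.966) = 509 - 1.75·445.
So N* = -270/-0.69 = 391, and then M* = 445 - 0.966·391 = 67.6.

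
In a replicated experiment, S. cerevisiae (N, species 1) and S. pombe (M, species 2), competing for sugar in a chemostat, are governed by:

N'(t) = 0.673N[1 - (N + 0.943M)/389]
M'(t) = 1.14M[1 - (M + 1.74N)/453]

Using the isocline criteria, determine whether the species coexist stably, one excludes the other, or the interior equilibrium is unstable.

Compare the nullcline intercepts: K1/α12 = 389/0.943 = 413 < K2 = 453; K2/α21 = 453/1.74 = 260 < K1 = 389.
Since both are reversed, neither can invade when rare; the interior point is a saddle.

unstable coexistence (outcome depends on initial conditions)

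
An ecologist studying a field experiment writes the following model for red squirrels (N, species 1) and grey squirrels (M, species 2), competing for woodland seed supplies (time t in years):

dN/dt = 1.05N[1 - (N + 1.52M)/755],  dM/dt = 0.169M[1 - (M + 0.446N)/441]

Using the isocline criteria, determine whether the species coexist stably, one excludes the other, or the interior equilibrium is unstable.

Compare the nullcline intercepts: K1/α12 = 755/1.52 = 497 > K2 = 441; K2/α21 = 441/0.446 = 989 > K1 = 755.
Since both inequalities hold, each species can invade when rare, so the interior equilibrium is stable.

stable coexistence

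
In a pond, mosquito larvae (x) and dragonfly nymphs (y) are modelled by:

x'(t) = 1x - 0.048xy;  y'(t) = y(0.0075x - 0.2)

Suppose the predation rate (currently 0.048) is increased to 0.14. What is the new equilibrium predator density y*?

At the interior fixed point, setting dx/dt = 0 with x > 0 fixes y* = (prey growth rate)/(xy coefficient) — independent of the other coefficients.
With the change, y* = 1/0.14 = 7.14; it falls from 20.8.

y* ≈ 7.14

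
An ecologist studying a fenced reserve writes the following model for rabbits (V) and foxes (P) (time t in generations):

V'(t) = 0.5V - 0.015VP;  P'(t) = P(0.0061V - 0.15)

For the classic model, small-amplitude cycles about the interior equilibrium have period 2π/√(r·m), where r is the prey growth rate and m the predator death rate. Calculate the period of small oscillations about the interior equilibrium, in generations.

T ≈ 22.9 generations

Here r = 0.5 and m = 0.15, so r·m = 0.075.
ω = √0.075 = 0.274 per generation, hence T = 2π/ω ≈ 22.9 generations.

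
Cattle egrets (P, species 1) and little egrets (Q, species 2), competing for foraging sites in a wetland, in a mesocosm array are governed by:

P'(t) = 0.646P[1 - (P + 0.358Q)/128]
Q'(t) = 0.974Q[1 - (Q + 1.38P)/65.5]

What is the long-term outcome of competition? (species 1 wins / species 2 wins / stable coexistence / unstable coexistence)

Compare the nullcline intercepts: K1/α12 = 128/0.358 = 358 > K2 = 65.5; K2/α21 = 65.5/1.38 = 47.5 < K1 = 128.
Since the inequalities point opposite ways, species 1 can invade but species 2 cannot.

species 1 excludes species 2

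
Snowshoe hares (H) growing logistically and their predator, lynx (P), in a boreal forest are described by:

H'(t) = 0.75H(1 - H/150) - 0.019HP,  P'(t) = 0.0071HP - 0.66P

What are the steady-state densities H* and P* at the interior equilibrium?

H* ≈ 93, P* ≈ 15

From dP/dt = 0 with P > 0: 0.0071H* = 0.66, so H* = 93.
Substitute into dH/dt = 0: 0.75(1 - 93/150) = 0.019P*.
The bracket is 0.38, giving P* = 0.285/0.019 = 15.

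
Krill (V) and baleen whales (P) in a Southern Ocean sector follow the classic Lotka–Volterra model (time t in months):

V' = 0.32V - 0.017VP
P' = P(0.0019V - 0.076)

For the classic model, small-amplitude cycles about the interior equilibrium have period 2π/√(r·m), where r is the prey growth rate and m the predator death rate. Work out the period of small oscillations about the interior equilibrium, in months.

T ≈ 40.3 months

Here r = 0.32 and m = 0.076, so r·m = 0.0243.
ω = √0.0243 = 0.156 per month, hence T = 2π/ω ≈ 40.3 months.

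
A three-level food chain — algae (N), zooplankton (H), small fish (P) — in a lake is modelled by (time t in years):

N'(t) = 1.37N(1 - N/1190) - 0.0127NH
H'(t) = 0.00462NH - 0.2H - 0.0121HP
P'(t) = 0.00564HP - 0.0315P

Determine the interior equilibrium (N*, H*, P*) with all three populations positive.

N* ≈ 1130, H* ≈ 5.59, P* ≈ 414

From dP/dt = 0: 0.00564H* = 0.0315, so H* = 5.59.
From dN/dt = 0: 1.37(1 - N*/1190) = 0.0127·5.59, giving N* = 1190·(1 - 0.0518) = 1130.
From dH/dt = 0: 0.00462·1130 - 0.2 = 0.0121P*, so P* = 5.01/0.0121 = 414.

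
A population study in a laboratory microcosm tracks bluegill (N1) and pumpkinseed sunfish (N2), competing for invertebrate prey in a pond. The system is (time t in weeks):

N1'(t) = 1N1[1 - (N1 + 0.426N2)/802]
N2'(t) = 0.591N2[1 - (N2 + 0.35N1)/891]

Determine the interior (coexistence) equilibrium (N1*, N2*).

Setting both brackets to zero gives the nullclines N1 + 0.426N2 = 802 and 0.35N1 + N2 = 891.
Substituting N2 = 891 - 0.35N1 into the first: N1(1 - 0.426·0.35) = 802 - 0.426·891.
So N1* = 422/0.851 = 496, and then N2* = 891 - 0.35·496 = 717.

N1* ≈ 496, N2* ≈ 717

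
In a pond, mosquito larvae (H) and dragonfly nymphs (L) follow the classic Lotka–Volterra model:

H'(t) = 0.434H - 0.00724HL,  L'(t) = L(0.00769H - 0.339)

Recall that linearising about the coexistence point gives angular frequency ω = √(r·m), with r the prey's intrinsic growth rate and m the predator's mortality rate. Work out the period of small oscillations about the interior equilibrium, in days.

Here r = 0.434 and m = 0.339, so r·m = 0.147.
ω = √0.147 = 0.384 per day, hence T = 2π/ω ≈ 16.4 days.

T ≈ 16.4 days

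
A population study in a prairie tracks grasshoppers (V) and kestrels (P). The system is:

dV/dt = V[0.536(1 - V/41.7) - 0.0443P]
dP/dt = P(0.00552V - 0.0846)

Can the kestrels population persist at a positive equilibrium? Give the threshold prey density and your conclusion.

Threshold V = 15.3; K > 15.3, so yes, the predator persists.

The predator equation gives dP/dt > 0 only when V > 0.0846/0.00552 = 15.3.
Without the predator, V → K = 41.7. Since 41.7 > 15.3, the predator can invade and persist.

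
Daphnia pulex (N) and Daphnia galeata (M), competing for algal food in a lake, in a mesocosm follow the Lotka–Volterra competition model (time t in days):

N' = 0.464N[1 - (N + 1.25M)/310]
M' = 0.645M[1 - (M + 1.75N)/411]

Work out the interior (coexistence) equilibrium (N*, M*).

N* ≈ 172, M* ≈ 111

Setting both brackets to zero gives the nullclines N + 1.25M = 310 and 1.75N + M = 411.
Substituting M = 411 - 1.75N into the first: N(1 - 1.25·1.75) = 310 - 1.25·411.
So N* = -204/-1.19 = 172, and then M* = 411 - 1.75·172 = 111.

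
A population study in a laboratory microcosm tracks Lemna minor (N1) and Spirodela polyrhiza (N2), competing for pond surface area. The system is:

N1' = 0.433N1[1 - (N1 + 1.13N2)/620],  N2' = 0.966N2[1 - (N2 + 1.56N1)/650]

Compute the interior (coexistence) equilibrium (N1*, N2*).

Setting both brackets to zero gives the nullclines N1 + 1.13N2 = 620 and 1.56N1 + N2 = 650.
Substituting N2 = 650 - 1.56N1 into the first: N1(1 - 1.13·1.56) = 620 - 1.13·650.
So N1* = -114/-0.763 = 150, and then N2* = 650 - 1.56·150 = 416.

N1* ≈ 150, N2* ≈ 416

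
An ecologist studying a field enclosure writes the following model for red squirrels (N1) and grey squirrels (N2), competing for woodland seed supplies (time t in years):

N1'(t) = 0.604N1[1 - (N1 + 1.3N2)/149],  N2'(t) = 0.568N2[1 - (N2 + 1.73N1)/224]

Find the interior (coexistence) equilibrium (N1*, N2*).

Setting both brackets to zero gives the nullclines N1 + 1.3N2 = 149 and 1.73N1 + N2 = 224.
Substituting N2 = 224 - 1.73N1 into the first: N1(1 - 1.3·1.73) = 149 - 1.3·224.
So N1* = -142/-1.25 = 114, and then N2* = 224 - 1.73·114 = 27.

N1* ≈ 114, N2* ≈ 27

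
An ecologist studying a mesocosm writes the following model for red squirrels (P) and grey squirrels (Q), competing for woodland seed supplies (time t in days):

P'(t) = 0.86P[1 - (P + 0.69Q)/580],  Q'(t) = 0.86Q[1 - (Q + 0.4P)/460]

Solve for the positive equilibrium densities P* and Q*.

Setting both brackets to zero gives the nullclines P + 0.69Q = 580 and 0.4P + Q = 460.
Substituting Q = 460 - 0.4P into the first: P(1 - 0.69·0.4) = 580 - 0.69·460.
So P* = 263/0.724 = 363, and then Q* = 460 - 0.4·363 = 315.

P* ≈ 363, Q* ≈ 315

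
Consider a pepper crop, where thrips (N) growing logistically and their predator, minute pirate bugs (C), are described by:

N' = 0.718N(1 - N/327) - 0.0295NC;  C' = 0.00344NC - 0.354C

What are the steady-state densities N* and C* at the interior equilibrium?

From dC/dt = 0 with C > 0: 0.00344N* = 0.354, so N* = 103.
Substitute into dN/dt = 0: 0.718(1 - 103/327) = 0.0295C*.
The bracket is 0.685, giving C* = 0.492/0.0295 = 16.7.

N* ≈ 103, C* ≈ 16.7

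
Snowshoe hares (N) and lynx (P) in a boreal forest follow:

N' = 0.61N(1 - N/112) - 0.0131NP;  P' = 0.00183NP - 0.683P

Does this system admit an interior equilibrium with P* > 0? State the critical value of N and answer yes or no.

Threshold N = 373; K < 373, so no, the predator goes extinct.

The predator equation gives dP/dt > 0 only when N > 0.683/0.00183 = 373.
Without the predator, N → K = 112. Since 112 < 373, the predator cannot invade.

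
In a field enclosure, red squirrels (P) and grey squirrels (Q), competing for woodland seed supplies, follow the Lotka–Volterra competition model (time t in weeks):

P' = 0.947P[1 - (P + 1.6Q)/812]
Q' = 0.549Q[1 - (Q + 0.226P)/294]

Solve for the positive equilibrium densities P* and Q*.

P* ≈ 535, Q* ≈ 173

Setting both brackets to zero gives the nullclines P + 1.6Q = 812 and 0.226P + Q = 294.
Substituting Q = 294 - 0.226P into the first: P(1 - 1.6·0.226) = 812 - 1.6·294.
So P* = 342/0.638 = 535, and then Q* = 294 - 0.226·535 = 173.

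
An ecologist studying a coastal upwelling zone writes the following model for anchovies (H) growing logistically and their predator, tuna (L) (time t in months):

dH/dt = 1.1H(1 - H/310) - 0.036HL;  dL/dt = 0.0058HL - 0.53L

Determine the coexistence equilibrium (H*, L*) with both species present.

H* ≈ 91.4, L* ≈ 21.5

From dL/dt = 0 with L > 0: 0.0058H* = 0.53, so H* = 91.4.
Substitute into dH/dt = 0: 1.1(1 - 91.4/310) = 0.036L*.
The bracket is 0.705, giving L* = 0.776/0.036 = 21.5.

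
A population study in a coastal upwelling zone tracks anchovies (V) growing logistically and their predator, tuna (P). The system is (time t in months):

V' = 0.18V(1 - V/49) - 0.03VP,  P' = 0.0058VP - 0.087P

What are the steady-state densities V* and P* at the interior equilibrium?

From dP/dt = 0 with P > 0: 0.0058V* = 0.087, so V* = 15.
Substitute into dV/dt = 0: 0.18(1 - 15/49) = 0.03P*.
The bracket is 0.694, giving P* = 0.125/0.03 = 4.16.

V* ≈ 15, P* ≈ 4.16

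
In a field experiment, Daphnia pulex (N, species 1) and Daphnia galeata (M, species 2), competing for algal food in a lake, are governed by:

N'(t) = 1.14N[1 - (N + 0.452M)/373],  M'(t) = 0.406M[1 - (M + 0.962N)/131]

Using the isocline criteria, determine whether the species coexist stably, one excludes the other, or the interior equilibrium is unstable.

species 1 excludes species 2

Compare the nullcline intercepts: K1/α12 = 373/0.452 = 825 > K2 = 131; K2/α21 = 131/0.962 = 136 < K1 = 373.
Since the inequalities point opposite ways, species 1 can invade but species 2 cannot.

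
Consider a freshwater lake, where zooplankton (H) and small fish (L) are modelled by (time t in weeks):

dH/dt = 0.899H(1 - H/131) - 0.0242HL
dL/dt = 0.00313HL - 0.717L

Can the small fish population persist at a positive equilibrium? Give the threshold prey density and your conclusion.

The predator equation gives dL/dt > 0 only when H > 0.717/0.00313 = 229.
Without the predator, H → K = 131. Since 131 < 229, the predator cannot invade.

Threshold H = 229; K < 229, so no, the predator goes extinct.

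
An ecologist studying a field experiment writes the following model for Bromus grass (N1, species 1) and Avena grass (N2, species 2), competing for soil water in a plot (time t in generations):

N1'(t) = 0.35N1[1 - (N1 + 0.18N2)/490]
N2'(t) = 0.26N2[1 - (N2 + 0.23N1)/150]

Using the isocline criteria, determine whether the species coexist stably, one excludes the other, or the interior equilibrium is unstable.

Compare the nullcline intercepts: K1/α12 = 490/0.18 = 2720 > K2 = 150; K2/α21 = 150/0.23 = 652 > K1 = 490.
Since both inequalities hold, each species can invade when rare, so the interior equilibrium is stable.

stable coexistence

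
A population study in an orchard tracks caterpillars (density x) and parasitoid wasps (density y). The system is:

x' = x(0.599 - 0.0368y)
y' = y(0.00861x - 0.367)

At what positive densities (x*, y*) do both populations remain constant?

x* ≈ 42.6, y* ≈ 16.3

Set dy/dt = 0 with y > 0: 0.00861x - 0.367 = 0, so x* = 0.367/0.00861 = 42.6.
Set dx/dt = 0 with x > 0: 0.599 - 0.0368y = 0, so y* = 0.599/0.0368 = 16.3.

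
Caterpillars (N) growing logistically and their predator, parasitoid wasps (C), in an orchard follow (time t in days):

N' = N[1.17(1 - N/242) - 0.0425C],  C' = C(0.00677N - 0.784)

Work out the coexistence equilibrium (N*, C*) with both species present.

N* ≈ 116, C* ≈ 14.4

From dC/dt = 0 with C > 0: 0.00677N* = 0.784, so N* = 116.
Substitute into dN/dt = 0: 1.17(1 - 116/242) = 0.0425C*.
The bracket is 0.521, giving C* = 0.61/0.0425 = 14.4.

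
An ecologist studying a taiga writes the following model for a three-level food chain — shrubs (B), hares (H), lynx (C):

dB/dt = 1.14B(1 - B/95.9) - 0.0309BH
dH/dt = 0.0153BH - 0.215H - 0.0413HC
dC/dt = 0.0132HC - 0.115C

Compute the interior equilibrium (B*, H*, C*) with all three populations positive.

From dC/dt = 0: 0.0132H* = 0.115, so H* = 8.71.
From dB/dt = 0: 1.14(1 - B*/95.9) = 0.0309·8.71, giving B* = 95.9·(1 - 0.236) = 73.3.
From dH/dt = 0: 0.0153·73.3 - 0.215 = 0.0413C*, so C* = 0.906/0.0413 = 21.9.

B* ≈ 73.3, H* ≈ 8.71, C* ≈ 21.9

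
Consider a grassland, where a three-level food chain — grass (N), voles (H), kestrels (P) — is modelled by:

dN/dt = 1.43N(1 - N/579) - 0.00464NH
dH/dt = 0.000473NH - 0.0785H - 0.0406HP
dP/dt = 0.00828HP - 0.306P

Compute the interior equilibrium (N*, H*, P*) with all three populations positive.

N* ≈ 510, H* ≈ 37, P* ≈ 4

From dP/dt = 0: 0.00828H* = 0.306, so H* = 37.
From dN/dt = 0: 1.43(1 - N*/579) = 0.00464·37, giving N* = 579·(1 - 0.12) = 510.
From dH/dt = 0: 0.000473·510 - 0.0785 = 0.0406P*, so P* = 0.163/0.0406 = 4.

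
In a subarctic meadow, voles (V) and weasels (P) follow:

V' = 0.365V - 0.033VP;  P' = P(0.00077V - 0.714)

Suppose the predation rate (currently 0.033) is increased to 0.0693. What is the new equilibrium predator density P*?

At the interior fixed point, setting dV/dt = 0 with V > 0 fixes P* = (prey growth rate)/(VP coefficient) — independent of the other coefficients.
With the change, P* = 0.365/0.0693 = 5.27; it falls from 11.1.

P* ≈ 5.27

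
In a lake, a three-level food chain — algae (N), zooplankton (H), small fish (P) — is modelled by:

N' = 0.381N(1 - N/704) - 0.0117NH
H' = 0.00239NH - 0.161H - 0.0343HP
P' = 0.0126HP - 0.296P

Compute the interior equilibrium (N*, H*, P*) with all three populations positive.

N* ≈ 196, H* ≈ 23.5, P* ≈ 8.97

From dP/dt = 0: 0.0126H* = 0.296, so H* = 23.5.
From dN/dt = 0: 0.381(1 - N*/704) = 0.0117·23.5, giving N* = 704·(1 - 0.721) = 196.
From dH/dt = 0: 0.00239·196 - 0.161 = 0.0343P*, so P* = 0.308/0.0343 = 8.97.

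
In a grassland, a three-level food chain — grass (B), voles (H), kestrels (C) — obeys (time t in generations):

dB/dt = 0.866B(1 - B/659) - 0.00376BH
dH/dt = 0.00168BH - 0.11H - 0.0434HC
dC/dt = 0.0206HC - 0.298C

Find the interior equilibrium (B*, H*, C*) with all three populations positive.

B* ≈ 618, H* ≈ 14.5, C* ≈ 21.4

From dC/dt = 0: 0.0206H* = 0.298, so H* = 14.5.
From dB/dt = 0: 0.866(1 - B*/659) = 0.00376·14.5, giving B* = 659·(1 - 0.0628) = 618.
From dH/dt = 0: 0.00168·618 - 0.11 = 0.0434C*, so C* = 0.928/0.0434 = 21.4.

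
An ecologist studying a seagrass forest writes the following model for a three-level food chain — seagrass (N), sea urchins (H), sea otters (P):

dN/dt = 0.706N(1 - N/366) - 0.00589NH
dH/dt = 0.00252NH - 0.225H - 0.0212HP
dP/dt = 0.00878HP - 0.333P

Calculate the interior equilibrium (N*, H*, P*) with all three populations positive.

From dP/dt = 0: 0.00878H* = 0.333, so H* = 37.9.
From dN/dt = 0: 0.706(1 - N*/366) = 0.00589·37.9, giving N* = 366·(1 - 0.316) = 250.
From dH/dt = 0: 0.00252·250 - 0.225 = 0.0212P*, so P* = 0.405/0.0212 = 19.1.

N* ≈ 250, H* ≈ 37.9, P* ≈ 19.1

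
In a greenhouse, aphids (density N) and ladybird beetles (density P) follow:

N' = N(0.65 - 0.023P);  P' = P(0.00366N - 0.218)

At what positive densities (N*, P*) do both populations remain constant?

Set dP/dt = 0 with P > 0: 0.00366N - 0.218 = 0, so N* = 0.218/0.00366 = 59.6.
Set dN/dt = 0 with N > 0: 0.65 - 0.023P = 0, so P* = 0.65/0.023 = 28.3.

N* ≈ 59.6, P* ≈ 28.3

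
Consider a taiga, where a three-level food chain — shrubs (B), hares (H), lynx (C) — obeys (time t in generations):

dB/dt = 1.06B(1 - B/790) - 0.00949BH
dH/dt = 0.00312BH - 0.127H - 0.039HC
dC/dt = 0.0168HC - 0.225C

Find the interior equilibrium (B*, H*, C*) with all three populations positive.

B* ≈ 695, H* ≈ 13.4, C* ≈ 52.4

From dC/dt = 0: 0.0168H* = 0.225, so H* = 13.4.
From dB/dt = 0: 1.06(1 - B*/790) = 0.00949·13.4, giving B* = 790·(1 - 0.12) = 695.
From dH/dt = 0: 0.00312·695 - 0.127 = 0.039C*, so C* = 2.04/0.039 = 52.4.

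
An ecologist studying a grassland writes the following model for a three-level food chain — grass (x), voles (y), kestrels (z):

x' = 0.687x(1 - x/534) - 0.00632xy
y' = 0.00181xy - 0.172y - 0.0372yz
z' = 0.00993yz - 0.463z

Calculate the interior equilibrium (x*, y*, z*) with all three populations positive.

x* ≈ 305, y* ≈ 46.6, z* ≈ 10.2

From dz/dt = 0: 0.00993y* = 0.463, so y* = 46.6.
From dx/dt = 0: 0.687(1 - x*/534) = 0.00632·46.6, giving x* = 534·(1 - 0.429) = 305.
From dy/dt = 0: 0.00181·305 - 0.172 = 0.0372z*, so z* = 0.38/0.0372 = 10.2.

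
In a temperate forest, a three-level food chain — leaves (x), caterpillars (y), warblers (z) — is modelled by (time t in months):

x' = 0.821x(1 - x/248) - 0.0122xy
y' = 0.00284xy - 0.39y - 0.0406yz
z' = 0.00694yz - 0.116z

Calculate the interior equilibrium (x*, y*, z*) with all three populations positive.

From dz/dt = 0: 0.00694y* = 0.116, so y* = 16.7.
From dx/dt = 0: 0.821(1 - x*/248) = 0.0122·16.7, giving x* = 248·(1 - 0.248) = 186.
From dy/dt = 0: 0.00284·186 - 0.39 = 0.0406z*, so z* = 0.139/0.0406 = 3.43.

x* ≈ 186, y* ≈ 16.7, z* ≈ 3.43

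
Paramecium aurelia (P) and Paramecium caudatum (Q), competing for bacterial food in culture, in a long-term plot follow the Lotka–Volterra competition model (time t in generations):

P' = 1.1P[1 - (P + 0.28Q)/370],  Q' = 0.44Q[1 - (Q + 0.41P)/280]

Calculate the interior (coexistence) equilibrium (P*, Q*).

Setting both brackets to zero gives the nullclines P + 0.28Q = 370 and 0.41P + Q = 280.
Substituting Q = 280 - 0.41P into the first: P(1 - 0.28·0.41) = 370 - 0.28·280.
So P* = 292/0.885 = 329, and then Q* = 280 - 0.41·329 = 145.

P* ≈ 329, Q* ≈ 145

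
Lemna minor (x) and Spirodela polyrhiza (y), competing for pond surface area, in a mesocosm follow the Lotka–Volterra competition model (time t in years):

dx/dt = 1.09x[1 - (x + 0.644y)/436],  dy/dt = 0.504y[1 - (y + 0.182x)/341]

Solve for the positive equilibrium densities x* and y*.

Setting both brackets to zero gives the nullclines x + 0.644y = 436 and 0.182x + y = 341.
Substituting y = 341 - 0.182x into the first: x(1 - 0.644·0.182) = 436 - 0.644·341.
So x* = 216/0.883 = 245, and then y* = 341 - 0.182·245 = 296.

x* ≈ 245, y* ≈ 296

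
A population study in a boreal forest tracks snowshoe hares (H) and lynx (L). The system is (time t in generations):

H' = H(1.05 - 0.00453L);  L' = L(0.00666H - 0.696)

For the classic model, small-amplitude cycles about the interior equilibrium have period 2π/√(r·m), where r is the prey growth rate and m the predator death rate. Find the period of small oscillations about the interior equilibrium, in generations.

T ≈ 7.35 generations

Here r = 1.05 and m = 0.696, so r·m = 0.731.
ω = √0.731 = 0.855 per generation, hence T = 2π/ω ≈ 7.35 generations.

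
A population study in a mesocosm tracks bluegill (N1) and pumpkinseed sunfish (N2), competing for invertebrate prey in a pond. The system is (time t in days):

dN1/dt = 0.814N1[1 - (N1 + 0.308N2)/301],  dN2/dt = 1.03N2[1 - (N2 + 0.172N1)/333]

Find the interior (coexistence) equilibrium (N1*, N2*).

N1* ≈ 210, N2* ≈ 297

Setting both brackets to zero gives the nullclines N1 + 0.308N2 = 301 and 0.172N1 + N2 = 333.
Substituting N2 = 333 - 0.172N1 into the first: N1(1 - 0.308·0.172) = 301 - 0.308·333.
So N1* = 198/0.947 = 210, and then N2* = 333 - 0.172·210 = 297.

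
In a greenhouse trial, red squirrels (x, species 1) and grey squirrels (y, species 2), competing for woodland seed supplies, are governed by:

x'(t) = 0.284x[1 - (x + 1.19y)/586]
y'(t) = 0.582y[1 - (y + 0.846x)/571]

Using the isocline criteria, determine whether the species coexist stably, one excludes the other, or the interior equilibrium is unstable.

Compare the nullcline intercepts: K1/α12 = 586/1.19 = 492 < K2 = 571; K2/α21 = 571/0.846 = 675 > K1 = 586.
Since the inequalities point opposite ways, species 2 can invade but species 1 cannot.

species 2 excludes species 1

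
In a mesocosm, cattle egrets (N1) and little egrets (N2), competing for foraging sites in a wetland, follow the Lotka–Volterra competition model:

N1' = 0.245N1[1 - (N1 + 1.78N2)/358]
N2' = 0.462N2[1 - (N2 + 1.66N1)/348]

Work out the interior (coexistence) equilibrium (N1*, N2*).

N1* ≈ 134, N2* ≈ 126

Setting both brackets to zero gives the nullclines N1 + 1.78N2 = 358 and 1.66N1 + N2 = 348.
Substituting N2 = 348 - 1.66N1 into the first: N1(1 - 1.78·1.66) = 358 - 1.78·348.
So N1* = -261/-1.95 = 134, and then N2* = 348 - 1.66·134 = 126.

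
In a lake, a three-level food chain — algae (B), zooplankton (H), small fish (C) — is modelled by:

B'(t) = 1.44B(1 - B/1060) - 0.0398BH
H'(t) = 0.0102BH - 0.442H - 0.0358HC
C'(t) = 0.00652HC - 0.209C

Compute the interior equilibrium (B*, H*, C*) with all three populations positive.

From dC/dt = 0: 0.00652H* = 0.209, so H* = 32.1.
From dB/dt = 0: 1.44(1 - B*/1060) = 0.0398·32.1, giving B* = 1060·(1 - 0.886) = 121.
From dH/dt = 0: 0.0102·121 - 0.442 = 0.0358C*, so C* = 0.791/0.0358 = 22.1.

B* ≈ 121, H* ≈ 32.1, C* ≈ 22.1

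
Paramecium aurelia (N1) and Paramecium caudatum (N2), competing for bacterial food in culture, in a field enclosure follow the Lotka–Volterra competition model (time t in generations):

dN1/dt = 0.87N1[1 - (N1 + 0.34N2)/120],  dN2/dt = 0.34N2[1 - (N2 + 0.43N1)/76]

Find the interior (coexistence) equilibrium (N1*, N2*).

N1* ≈ 110, N2* ≈ 28.6

Setting both brackets to zero gives the nullclines N1 + 0.34N2 = 120 and 0.43N1 + N2 = 76.
Substituting N2 = 76 - 0.43N1 into the first: N1(1 - 0.34·0.43) = 120 - 0.34·76.
So N1* = 94.2/0.854 = 110, and then N2* = 76 - 0.43·110 = 28.6.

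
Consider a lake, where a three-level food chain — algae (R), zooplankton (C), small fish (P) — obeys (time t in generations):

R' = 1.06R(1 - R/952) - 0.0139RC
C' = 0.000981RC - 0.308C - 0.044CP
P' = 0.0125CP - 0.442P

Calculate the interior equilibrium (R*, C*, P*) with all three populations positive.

From dP/dt = 0: 0.0125C* = 0.442, so C* = 35.4.
From dR/dt = 0: 1.06(1 - R*/952) = 0.0139·35.4, giving R* = 952·(1 - 0.464) = 511.
From dC/dt = 0: 0.000981·511 - 0.308 = 0.044P*, so P* = 0.193/0.044 = 4.38.

R* ≈ 511, C* ≈ 35.4, P* ≈ 4.38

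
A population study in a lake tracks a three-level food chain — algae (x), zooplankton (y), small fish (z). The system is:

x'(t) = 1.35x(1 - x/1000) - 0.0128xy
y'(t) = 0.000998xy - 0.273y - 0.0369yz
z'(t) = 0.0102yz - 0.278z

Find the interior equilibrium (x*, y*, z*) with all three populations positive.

x* ≈ 742, y* ≈ 27.3, z* ≈ 12.7

From dz/dt = 0: 0.0102y* = 0.278, so y* = 27.3.
From dx/dt = 0: 1.35(1 - x*/1000) = 0.0128·27.3, giving x* = 1000·(1 - 0.258) = 742.
From dy/dt = 0: 0.000998·742 - 0.273 = 0.0369z*, so z* = 0.467/0.0369 = 12.7.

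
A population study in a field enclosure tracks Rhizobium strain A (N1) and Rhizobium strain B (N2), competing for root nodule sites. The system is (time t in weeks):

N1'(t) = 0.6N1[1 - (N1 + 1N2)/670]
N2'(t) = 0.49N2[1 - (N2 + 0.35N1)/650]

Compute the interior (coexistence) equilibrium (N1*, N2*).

N1* ≈ 30.8, N2* ≈ 639

Setting both brackets to zero gives the nullclines N1 + 1N2 = 670 and 0.35N1 + N2 = 650.
Substituting N2 = 650 - 0.35N1 into the first: N1(1 - 1·0.35) = 670 - 1·650.
So N1* = 20/0.65 = 30.8, and then N2* = 650 - 0.35·30.8 = 639.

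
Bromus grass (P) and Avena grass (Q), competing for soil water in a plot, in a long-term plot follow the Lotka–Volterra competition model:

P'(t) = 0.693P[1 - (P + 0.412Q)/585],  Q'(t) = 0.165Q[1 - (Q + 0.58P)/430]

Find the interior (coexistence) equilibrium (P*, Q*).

P* ≈ 536, Q* ≈ 119

Setting both brackets to zero gives the nullclines P + 0.412Q = 585 and 0.58P + Q = 430.
Substituting Q = 430 - 0.58P into the first: P(1 - 0.412·0.58) = 585 - 0.412·430.
So P* = 408/0.761 = 536, and then Q* = 430 - 0.58·536 = 119.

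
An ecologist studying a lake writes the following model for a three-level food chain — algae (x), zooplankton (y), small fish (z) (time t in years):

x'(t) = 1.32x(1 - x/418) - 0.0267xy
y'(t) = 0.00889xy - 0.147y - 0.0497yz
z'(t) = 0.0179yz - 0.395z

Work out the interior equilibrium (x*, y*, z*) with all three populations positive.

x* ≈ 231, y* ≈ 22.1, z* ≈ 38.4

From dz/dt = 0: 0.0179y* = 0.395, so y* = 22.1.
From dx/dt = 0: 1.32(1 - x*/418) = 0.0267·22.1, giving x* = 418·(1 - 0.446) = 231.
From dy/dt = 0: 0.00889·231 - 0.147 = 0.0497z*, so z* = 1.91/0.0497 = 38.4.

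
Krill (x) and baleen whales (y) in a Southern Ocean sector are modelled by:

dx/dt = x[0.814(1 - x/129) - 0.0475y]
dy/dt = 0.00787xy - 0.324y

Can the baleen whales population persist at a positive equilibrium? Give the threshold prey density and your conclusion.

Threshold x = 41.2; K > 41.2, so yes, the predator persists.

The predator equation gives dy/dt > 0 only when x > 0.324/0.00787 = 41.2.
Without the predator, x → K = 129. Since 129 > 41.2, the predator can invade and persist.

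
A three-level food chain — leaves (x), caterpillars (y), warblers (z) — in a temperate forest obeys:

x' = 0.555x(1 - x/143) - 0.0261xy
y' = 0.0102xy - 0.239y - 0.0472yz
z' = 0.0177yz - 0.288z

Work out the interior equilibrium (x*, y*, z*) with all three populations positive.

x* ≈ 33.6, y* ≈ 16.3, z* ≈ 2.19

From dz/dt = 0: 0.0177y* = 0.288, so y* = 16.3.
From dx/dt = 0: 0.555(1 - x*/143) = 0.0261·16.3, giving x* = 143·(1 - 0.765) = 33.6.
From dy/dt = 0: 0.0102·33.6 - 0.239 = 0.0472z*, so z* = 0.104/0.0472 = 2.19.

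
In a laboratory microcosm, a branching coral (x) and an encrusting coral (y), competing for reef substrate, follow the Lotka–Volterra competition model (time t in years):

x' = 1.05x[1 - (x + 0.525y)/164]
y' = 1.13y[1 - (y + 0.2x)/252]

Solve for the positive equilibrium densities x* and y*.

x* ≈ 35.4, y* ≈ 245

Setting both brackets to zero gives the nullclines x + 0.525y = 164 and 0.2x + y = 252.
Substituting y = 252 - 0.2x into the first: x(1 - 0.525·0.2) = 164 - 0.525·252.
So x* = 31.7/0.895 = 35.4, and then y* = 252 - 0.2·35.4 = 245.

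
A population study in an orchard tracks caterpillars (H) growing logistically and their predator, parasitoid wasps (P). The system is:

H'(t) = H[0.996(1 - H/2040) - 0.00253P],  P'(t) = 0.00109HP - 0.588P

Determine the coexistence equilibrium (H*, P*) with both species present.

H* ≈ 539, P* ≈ 290

From dP/dt = 0 with P > 0: 0.00109H* = 0.588, so H* = 539.
Substitute into dH/dt = 0: 0.996(1 - 539/2040) = 0.00253P*.
The bracket is 0.736, giving P* = 0.733/0.00253 = 290.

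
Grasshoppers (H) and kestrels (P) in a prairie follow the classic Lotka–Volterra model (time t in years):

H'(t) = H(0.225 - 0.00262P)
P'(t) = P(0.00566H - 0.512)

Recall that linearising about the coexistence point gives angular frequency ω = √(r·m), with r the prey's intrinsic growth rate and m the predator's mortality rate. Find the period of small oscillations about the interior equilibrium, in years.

T ≈ 18.5 years

Here r = 0.225 and m = 0.512, so r·m = 0.115.
ω = √0.115 = 0.339 per year, hence T = 2π/ω ≈ 18.5 years.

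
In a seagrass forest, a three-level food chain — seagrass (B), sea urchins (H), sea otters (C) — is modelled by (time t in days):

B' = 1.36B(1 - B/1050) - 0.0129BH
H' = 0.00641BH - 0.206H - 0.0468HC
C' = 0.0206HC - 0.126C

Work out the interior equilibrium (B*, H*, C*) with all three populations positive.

From dC/dt = 0: 0.0206H* = 0.126, so H* = 6.12.
From dB/dt = 0: 1.36(1 - B*/1050) = 0.0129·6.12, giving B* = 1050·(1 - 0.058) = 989.
From dH/dt = 0: 0.00641·989 - 0.206 = 0.0468C*, so C* = 6.13/0.0468 = 131.

B* ≈ 989, H* ≈ 6.12, C* ≈ 131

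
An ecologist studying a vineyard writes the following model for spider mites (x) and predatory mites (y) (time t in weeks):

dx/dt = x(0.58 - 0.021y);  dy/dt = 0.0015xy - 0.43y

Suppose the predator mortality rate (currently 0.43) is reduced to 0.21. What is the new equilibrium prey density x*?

x* ≈ 140

At the interior fixed point, setting dy/dt = 0 with y > 0 fixes x* = (predator death rate)/(xy coefficient) — independent of the other coefficients.
With the change, x* = 0.21/0.0015 = 140; it falls from 287.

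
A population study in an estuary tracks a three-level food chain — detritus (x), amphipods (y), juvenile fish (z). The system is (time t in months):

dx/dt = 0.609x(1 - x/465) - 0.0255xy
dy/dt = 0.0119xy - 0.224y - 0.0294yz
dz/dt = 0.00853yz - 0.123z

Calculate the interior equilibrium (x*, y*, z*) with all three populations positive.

x* ≈ 184, y* ≈ 14.4, z* ≈ 67

From dz/dt = 0: 0.00853y* = 0.123, so y* = 14.4.
From dx/dt = 0: 0.609(1 - x*/465) = 0.0255·14.4, giving x* = 465·(1 - 0.604) = 184.
From dy/dt = 0: 0.0119·184 - 0.224 = 0.0294z*, so z* = 1.97/0.0294 = 67.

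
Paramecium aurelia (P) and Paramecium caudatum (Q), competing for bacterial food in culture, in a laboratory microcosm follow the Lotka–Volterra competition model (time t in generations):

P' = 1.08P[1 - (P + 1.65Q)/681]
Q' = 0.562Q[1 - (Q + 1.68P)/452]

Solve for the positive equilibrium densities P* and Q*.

P* ≈ 36.6, Q* ≈ 391

Setting both brackets to zero gives the nullclines P + 1.65Q = 681 and 1.68P + Q = 452.
Substituting Q = 452 - 1.68P into the first: P(1 - 1.65·1.68) = 681 - 1.65·452.
So P* = -64.8/-1.77 = 36.6, and then Q* = 452 - 1.68·36.6 = 391.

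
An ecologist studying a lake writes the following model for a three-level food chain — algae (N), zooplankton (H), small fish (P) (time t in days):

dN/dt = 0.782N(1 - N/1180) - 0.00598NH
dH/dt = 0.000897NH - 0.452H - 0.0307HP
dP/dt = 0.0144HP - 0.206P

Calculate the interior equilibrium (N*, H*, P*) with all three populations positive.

From dP/dt = 0: 0.0144H* = 0.206, so H* = 14.3.
From dN/dt = 0: 0.782(1 - N*/1180) = 0.00598·14.3, giving N* = 1180·(1 - 0.109) = 1050.
From dH/dt = 0: 0.000897·1050 - 0.452 = 0.0307P*, so P* = 0.491/0.0307 = 16.

N* ≈ 1050, H* ≈ 14.3, P* ≈ 16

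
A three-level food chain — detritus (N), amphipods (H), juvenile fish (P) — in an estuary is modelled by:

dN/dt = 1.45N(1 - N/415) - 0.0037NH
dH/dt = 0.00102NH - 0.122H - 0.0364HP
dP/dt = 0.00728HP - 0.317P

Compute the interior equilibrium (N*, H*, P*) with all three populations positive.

N* ≈ 369, H* ≈ 43.5, P* ≈ 6.99

From dP/dt = 0: 0.00728H* = 0.317, so H* = 43.5.
From dN/dt = 0: 1.45(1 - N*/415) = 0.0037·43.5, giving N* = 415·(1 - 0.111) = 369.
From dH/dt = 0: 0.00102·369 - 0.122 = 0.0364P*, so P* = 0.254/0.0364 = 6.99.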